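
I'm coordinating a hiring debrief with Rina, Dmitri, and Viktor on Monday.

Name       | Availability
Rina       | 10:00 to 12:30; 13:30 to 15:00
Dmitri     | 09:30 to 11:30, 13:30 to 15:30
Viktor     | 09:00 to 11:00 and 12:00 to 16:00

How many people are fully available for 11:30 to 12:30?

Rina can make the full 11:30-12:30 slot — that's 1.

1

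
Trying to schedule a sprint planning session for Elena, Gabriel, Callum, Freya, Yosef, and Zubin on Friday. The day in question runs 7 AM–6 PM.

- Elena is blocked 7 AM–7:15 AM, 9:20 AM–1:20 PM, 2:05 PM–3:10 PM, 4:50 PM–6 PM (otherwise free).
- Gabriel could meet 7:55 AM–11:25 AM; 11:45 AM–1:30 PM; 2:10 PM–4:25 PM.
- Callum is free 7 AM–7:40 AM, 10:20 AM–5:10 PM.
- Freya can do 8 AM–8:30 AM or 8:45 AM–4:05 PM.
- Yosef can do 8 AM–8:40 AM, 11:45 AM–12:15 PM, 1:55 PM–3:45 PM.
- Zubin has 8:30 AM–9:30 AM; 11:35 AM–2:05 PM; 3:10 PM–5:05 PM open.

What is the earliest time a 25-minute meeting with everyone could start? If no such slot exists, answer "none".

Elena free: 07:15-09:20, 13:20-14:05, 15:10-16:50 (invert busy blocks within the working day).
Gabriel free: 07:55-11:25, 11:45-13:30, 14:10-16:25.
Callum free: 07:00-07:40, 10:20-17:10.
Freya free: 08:00-08:30, 08:45-16:05.
Yosef free: 08:00-08:40, 11:45-12:15, 13:55-15:45.
Zubin free: 08:30-09:30, 11:35-14:05, 15:10-17:05.
Elena ∩ Gabriel: 07:55-09:20, 13:20-13:30, 15:10-16:25.
Elena ∩ Gabriel ∩ Callum: 13:20-13:30, 15:10-16:25.
Elena ∩ Gabriel ∩ Callum ∩ Freya: 13:20-13:30, 15:10-16:05.
Elena ∩ Gabriel ∩ Callum ∩ Freya ∩ Yosef: 15:10-15:45.
Elena ∩ Gabriel ∩ Callum ∩ Freya ∩ Yosef ∩ Zubin: 15:10-15:45.
The first common window of at least 25 minutes is 15:10-15:45, so the earliest start is 15:10.

15:10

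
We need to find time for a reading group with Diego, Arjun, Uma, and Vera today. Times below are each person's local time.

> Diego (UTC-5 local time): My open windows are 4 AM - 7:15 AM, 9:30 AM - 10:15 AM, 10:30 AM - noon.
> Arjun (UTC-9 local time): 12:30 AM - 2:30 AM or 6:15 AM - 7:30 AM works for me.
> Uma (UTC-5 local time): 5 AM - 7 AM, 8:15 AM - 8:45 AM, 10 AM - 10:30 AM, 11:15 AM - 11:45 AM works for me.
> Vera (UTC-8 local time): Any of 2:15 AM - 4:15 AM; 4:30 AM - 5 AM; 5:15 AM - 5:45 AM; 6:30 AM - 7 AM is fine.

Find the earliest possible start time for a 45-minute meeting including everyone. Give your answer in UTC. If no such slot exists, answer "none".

10:15

Diego in UTC: 09:00-12:15, 14:30-15:15, 15:30-17:00 (add 5h to convert from UTC-5).
Arjun in UTC: 09:30-11:30, 15:15-16:30 (add 9h to convert from UTC-9).
Uma in UTC: 10:00-12:00, 13:15-13:45, 15:00-15:30, 16:15-16:45 (add 5h to convert from UTC-5).
Vera in UTC: 10:15-12:15, 12:30-13:00, 13:15-13:45, 14:30-15:00 (add 8h to convert from UTC-8).
Diego ∩ Arjun: 09:30-11:30, 15:30-16:30.
Diego ∩ Arjun ∩ Uma: 10:00-11:30, 16:15-16:30.
Diego ∩ Arjun ∩ Uma ∩ Vera: 10:15-11:30.
The first common window of at least 45 minutes is 10:15-11:30, so the earliest start is 10:15.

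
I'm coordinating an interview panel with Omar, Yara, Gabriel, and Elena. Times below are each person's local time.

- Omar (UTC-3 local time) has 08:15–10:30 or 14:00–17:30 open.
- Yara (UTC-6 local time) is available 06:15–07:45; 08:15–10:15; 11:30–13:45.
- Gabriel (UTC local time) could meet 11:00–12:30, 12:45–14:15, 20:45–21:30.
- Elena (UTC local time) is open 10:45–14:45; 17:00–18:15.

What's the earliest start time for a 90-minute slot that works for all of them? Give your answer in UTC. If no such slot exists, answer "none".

Omar in UTC: 11:15-13:30, 17:00-20:30 (add 3h to convert from UTC-3).
Yara in UTC: 12:15-13:45, 14:15-16:15, 17:30-19:45 (add 6h to convert from UTC-6).
Gabriel in UTC: 11:00-12:30, 12:45-14:15, 20:45-21:30.
Elena in UTC: 10:45-14:45, 17:00-18:15.
Omar ∩ Yara: 12:15-13:30, 17:30-19:45.
Omar ∩ Yara ∩ Gabriel: 12:15-12:30, 12:45-13:30.
Omar ∩ Yara ∩ Gabriel ∩ Elena: 12:15-12:30, 12:45-13:30.
No common window is at least 90 minutes long.

none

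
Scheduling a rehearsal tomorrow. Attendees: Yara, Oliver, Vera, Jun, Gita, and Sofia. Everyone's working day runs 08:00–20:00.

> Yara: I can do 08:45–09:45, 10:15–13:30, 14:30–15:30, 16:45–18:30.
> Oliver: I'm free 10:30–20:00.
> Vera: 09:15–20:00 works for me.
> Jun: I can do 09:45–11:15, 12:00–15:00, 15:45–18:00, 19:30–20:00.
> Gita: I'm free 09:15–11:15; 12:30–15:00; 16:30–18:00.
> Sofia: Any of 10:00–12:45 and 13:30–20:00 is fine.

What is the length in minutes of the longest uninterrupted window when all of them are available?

Yara ∩ Oliver: 10:30-13:30, 14:30-15:30, 16:45-18:30.
Yara ∩ Oliver ∩ Vera: 10:30-13:30, 14:30-15:30, 16:45-18:30.
Yara ∩ Oliver ∩ Vera ∩ Jun: 10:30-11:15, 12:00-13:30, 14:30-15:00, 16:45-18:00.
Yara ∩ Oliver ∩ Vera ∩ Jun ∩ Gita: 10:30-11:15, 12:30-13:30, 14:30-15:00, 16:45-18:00.
Yara ∩ Oliver ∩ Vera ∩ Jun ∩ Gita ∩ Sofia: 10:30-11:15, 12:30-12:45, 14:30-15:00, 16:45-18:00.
So the common availability across everyone is 10:30-11:15, 12:30-12:45, 14:30-15:00, 16:45-18:00.
The longest is 16:45-18:00 at 75 minutes.

75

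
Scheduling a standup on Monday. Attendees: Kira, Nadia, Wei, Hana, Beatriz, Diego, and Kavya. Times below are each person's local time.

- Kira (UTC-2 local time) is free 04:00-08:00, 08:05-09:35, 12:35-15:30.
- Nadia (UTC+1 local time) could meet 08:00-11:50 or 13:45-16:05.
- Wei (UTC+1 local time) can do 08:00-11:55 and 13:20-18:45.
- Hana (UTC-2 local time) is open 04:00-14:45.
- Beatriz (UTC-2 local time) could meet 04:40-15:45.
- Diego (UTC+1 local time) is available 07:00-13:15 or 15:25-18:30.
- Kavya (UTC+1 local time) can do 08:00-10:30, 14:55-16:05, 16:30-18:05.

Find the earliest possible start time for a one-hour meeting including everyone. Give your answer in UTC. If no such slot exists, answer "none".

Kira in UTC: 06:00-10:00, 10:05-11:35, 14:35-17:30 (add 2h to convert from UTC-2).
Nadia in UTC: 07:00-10:50, 12:45-15:05 (subtract 1h to convert from UTC+1).
Wei in UTC: 07:00-10:55, 12:20-17:45 (subtract 1h to convert from UTC+1).
Hana in UTC: 06:00-16:45 (add 2h to convert from UTC-2).
Beatriz in UTC: 06:40-17:45 (add 2h to convert from UTC-2).
Diego in UTC: 06:00-12:15, 14:25-17:30 (subtract 1h to convert from UTC+1).
Kavya in UTC: 07:00-09:30, 13:55-15:05, 15:30-17:05 (subtract 1h to convert from UTC+1).
Kira ∩ Nadia: 07:00-10:00, 10:05-10:50, 14:35-15:05.
Kira ∩ Nadia ∩ Wei: 07:00-10:00, 10:05-10:50, 14:35-15:05.
Kira ∩ Nadia ∩ Wei ∩ Hana: 07:00-10:00, 10:05-10:50, 14:35-15:05.
Kira ∩ Nadia ∩ Wei ∩ Hana ∩ Beatriz: 07:00-10:00, 10:05-10:50, 14:35-15:05.
Kira ∩ Nadia ∩ Wei ∩ Hana ∩ Beatriz ∩ Diego: 07:00-10:00, 10:05-10:50, 14:35-15:05.
Kira ∩ Nadia ∩ Wei ∩ Hana ∩ Beatriz ∩ Diego ∩ Kavya: 07:00-09:30, 14:35-15:05.
Those are the intersection windows.
The first common window of at least 60 minutes is 07:00-09:30, so the earliest start is 07:00.

07:00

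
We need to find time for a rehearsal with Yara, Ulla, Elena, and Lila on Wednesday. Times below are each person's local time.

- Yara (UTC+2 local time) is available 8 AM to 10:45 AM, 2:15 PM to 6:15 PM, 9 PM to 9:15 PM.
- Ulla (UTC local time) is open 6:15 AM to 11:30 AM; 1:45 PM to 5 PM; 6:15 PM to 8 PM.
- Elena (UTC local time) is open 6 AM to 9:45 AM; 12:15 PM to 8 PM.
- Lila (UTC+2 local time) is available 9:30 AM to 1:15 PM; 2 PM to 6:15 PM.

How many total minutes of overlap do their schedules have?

Yara in UTC: 06:00-08:45, 12:15-16:15, 19:00-19:15 (subtract 2h to convert from UTC+2).
Ulla in UTC: 06:15-11:30, 13:45-17:00, 18:15-20:00.
Elena in UTC: 06:00-09:45, 12:15-20:00.
Lila in UTC: 07:30-11:15, 12:00-16:15 (subtract 2h to convert from UTC+2).
Yara ∩ Ulla: 06:15-08:45, 13:45-16:15, 19:00-19:15.
Yara ∩ Ulla ∩ Elena: 06:15-08:45, 13:45-16:15, 19:00-19:15.
Yara ∩ Ulla ∩ Elena ∩ Lila: 07:30-08:45, 13:45-16:15.
Summing the common windows: 75 + 150 = 225 minutes.

225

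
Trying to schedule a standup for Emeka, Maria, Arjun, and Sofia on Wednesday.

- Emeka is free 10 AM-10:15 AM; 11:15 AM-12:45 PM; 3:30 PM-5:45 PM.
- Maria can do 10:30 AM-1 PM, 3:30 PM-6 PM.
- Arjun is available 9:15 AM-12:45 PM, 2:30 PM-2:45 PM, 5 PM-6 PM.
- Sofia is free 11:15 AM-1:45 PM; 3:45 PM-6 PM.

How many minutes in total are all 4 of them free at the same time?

Emeka ∩ Maria: 11:15-12:45, 15:30-17:45.
Emeka ∩ Maria ∩ Arjun: 11:15-12:45, 17:00-17:45.
Emeka ∩ Maria ∩ Arjun ∩ Sofia: 11:15-12:45, 17:00-17:45.
So the common availability across everyone is 11:15-12:45, 17:00-17:45.
Summing the common windows: 90 + 45 = 135 minutes.

135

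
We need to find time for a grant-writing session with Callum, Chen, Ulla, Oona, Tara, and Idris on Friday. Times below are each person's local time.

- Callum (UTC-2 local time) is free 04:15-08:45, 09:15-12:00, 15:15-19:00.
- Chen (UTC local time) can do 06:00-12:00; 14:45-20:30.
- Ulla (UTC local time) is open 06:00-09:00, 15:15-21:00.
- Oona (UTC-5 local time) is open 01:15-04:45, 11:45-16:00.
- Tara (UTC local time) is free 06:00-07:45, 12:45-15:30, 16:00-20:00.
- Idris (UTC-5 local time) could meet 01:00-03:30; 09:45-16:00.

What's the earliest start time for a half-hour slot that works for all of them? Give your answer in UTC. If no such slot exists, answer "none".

Callum in UTC: 06:15-10:45, 11:15-14:00, 17:15-21:00 (add 2h to convert from UTC-2).
Chen in UTC: 06:00-12:00, 14:45-20:30.
Ulla in UTC: 06:00-09:00, 15:15-21:00.
Oona in UTC: 06:15-09:45, 16:45-21:00 (add 5h to convert from UTC-5).
Tara in UTC: 06:00-07:45, 12:45-15:30, 16:00-20:00.
Idris in UTC: 06:00-08:30, 14:45-21:00 (add 5h to convert from UTC-5).
Callum ∩ Chen: 06:15-10:45, 11:15-12:00, 17:15-20:30.
Callum ∩ Chen ∩ Ulla: 06:15-09:00, 17:15-20:30.
Callum ∩ Chen ∩ Ulla ∩ Oona: 06:15-09:00, 17:15-20:30.
Callum ∩ Chen ∩ Ulla ∩ Oona ∩ Tara: 06:15-07:45, 17:15-20:00.
Callum ∩ Chen ∩ Ulla ∩ Oona ∩ Tara ∩ Idris: 06:15-07:45, 17:15-20:00.
So the common availability across everyone is 06:15-07:45, 17:15-20:00.
The first common window of at least 30 minutes is 06:15-07:45, so the earliest start is 06:15.

06:15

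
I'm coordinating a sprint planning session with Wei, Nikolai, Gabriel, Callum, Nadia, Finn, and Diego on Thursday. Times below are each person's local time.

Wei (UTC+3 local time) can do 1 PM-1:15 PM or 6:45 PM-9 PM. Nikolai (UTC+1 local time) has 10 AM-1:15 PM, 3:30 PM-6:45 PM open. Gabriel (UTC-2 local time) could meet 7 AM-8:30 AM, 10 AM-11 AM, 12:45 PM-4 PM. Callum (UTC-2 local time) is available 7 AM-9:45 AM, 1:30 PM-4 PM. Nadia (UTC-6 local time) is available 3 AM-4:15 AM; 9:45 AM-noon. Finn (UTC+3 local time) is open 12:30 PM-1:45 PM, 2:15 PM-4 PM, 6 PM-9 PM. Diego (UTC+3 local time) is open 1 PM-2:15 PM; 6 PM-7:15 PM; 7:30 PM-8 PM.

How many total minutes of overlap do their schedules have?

Wei in UTC: 10:00-10:15, 15:45-18:00 (subtract 3h to convert from UTC+3).
Nikolai in UTC: 09:00-12:15, 14:30-17:45 (subtract 1h to convert from UTC+1).
Gabriel in UTC: 09:00-10:30, 12:00-13:00, 14:45-18:00 (add 2h to convert from UTC-2).
Callum in UTC: 09:00-11:45, 15:30-18:00 (add 2h to convert from UTC-2).
Nadia in UTC: 09:00-10:15, 15:45-18:00 (add 6h to convert from UTC-6).
Finn in UTC: 09:30-10:45, 11:15-13:00, 15:00-18:00 (subtract 3h to convert from UTC+3).
Diego in UTC: 10:00-11:15, 15:00-16:15, 16:30-17:00 (subtract 3h to convert from UTC+3).
Wei ∩ Nikolai: 10:00-10:15, 15:45-17:45.
Wei ∩ Nikolai ∩ Gabriel: 10:00-10:15, 15:45-17:45.
Wei ∩ Nikolai ∩ Gabriel ∩ Callum: 10:00-10:15, 15:45-17:45.
Wei ∩ Nikolai ∩ Gabriel ∩ Callum ∩ Nadia: 10:00-10:15, 15:45-17:45.
Wei ∩ Nikolai ∩ Gabriel ∩ Callum ∩ Nadia ∩ Finn: 10:00-10:15, 15:45-17:45.
Wei ∩ Nikolai ∩ Gabriel ∩ Callum ∩ Nadia ∩ Finn ∩ Diego: 10:00-10:15, 15:45-16:15, 16:30-17:00.
Summing the common windows: 15 + 30 + 30 = 75 minutes.

75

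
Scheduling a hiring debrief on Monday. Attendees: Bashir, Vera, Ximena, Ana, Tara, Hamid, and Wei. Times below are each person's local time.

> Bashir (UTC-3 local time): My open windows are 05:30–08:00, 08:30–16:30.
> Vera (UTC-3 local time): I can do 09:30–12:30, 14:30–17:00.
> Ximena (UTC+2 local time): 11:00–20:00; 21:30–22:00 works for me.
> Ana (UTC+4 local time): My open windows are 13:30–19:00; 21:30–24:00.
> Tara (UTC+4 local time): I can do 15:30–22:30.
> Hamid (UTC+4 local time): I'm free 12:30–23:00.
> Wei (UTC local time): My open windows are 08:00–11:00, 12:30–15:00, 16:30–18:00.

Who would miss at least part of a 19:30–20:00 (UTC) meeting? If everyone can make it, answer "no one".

Bashir, Hamid, Tara, Wei

Bashir in UTC: 08:30-11:00, 11:30-19:30 (add 3h to convert from UTC-3).
Vera in UTC: 12:30-15:30, 17:30-20:00 (add 3h to convert from UTC-3).
Ximena in UTC: 09:00-18:00, 19:30-20:00 (subtract 2h to convert from UTC+2).
Ana in UTC: 09:30-15:00, 17:30-20:00 (subtract 4h to convert from UTC+4).
Tara in UTC: 11:30-18:30 (subtract 4h to convert from UTC+4).
Hamid in UTC: 08:30-19:00 (subtract 4h to convert from UTC+4).
Wei in UTC: 08:00-11:00, 12:30-15:00, 16:30-18:00.
Bashir: not fully free for 19:30-20:00. Vera: free for 19:30-20:00. Ximena: free for 19:30-20:00. Ana: free for 19:30-20:00. Tara: not fully free for 19:30-20:00. Hamid: not fully free for 19:30-20:00. Wei: not fully free for 19:30-20:00.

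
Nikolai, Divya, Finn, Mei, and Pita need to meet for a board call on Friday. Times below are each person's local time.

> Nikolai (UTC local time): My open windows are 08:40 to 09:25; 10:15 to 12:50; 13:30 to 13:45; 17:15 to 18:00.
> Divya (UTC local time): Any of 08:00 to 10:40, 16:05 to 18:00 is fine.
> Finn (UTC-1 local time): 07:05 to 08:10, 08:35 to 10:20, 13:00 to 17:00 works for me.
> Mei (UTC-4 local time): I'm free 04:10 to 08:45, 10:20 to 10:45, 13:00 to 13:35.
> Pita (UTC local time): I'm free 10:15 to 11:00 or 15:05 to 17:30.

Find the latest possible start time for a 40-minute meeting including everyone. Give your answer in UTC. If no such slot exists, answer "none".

none

Nikolai in UTC: 08:40-09:25, 10:15-12:50, 13:30-13:45, 17:15-18:00.
Divya in UTC: 08:00-10:40, 16:05-18:00.
Finn in UTC: 08:05-09:10, 09:35-11:20, 14:00-18:00 (add 1h to convert from UTC-1).
Mei in UTC: 08:10-12:45, 14:20-14:45, 17:00-17:35 (add 4h to convert from UTC-4).
Pita in UTC: 10:15-11:00, 15:05-17:30.
Nikolai ∩ Divya: 08:40-09:25, 10:15-10:40, 17:15-18:00.
Nikolai ∩ Divya ∩ Finn: 08:40-09:10, 10:15-10:40, 17:15-18:00.
Nikolai ∩ Divya ∩ Finn ∩ Mei: 08:40-09:10, 10:15-10:40, 17:15-17:35.
Nikolai ∩ Divya ∩ Finn ∩ Mei ∩ Pita: 10:15-10:40, 17:15-17:30.
So the common availability across everyone is 10:15-10:40, 17:15-17:30.
No common window is at least 40 minutes long.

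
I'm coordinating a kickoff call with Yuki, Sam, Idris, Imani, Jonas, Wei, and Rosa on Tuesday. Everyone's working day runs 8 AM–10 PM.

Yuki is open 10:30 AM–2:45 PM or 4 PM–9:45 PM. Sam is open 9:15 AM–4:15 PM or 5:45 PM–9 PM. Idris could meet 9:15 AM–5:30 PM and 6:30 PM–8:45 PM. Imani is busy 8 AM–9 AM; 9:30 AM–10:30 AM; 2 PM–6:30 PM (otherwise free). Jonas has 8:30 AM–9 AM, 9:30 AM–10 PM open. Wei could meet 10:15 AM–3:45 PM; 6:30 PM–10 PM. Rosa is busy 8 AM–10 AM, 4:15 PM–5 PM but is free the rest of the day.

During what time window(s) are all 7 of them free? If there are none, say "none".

Yuki free: 10:30-14:45, 16:00-21:45.
Sam free: 09:15-16:15, 17:45-21:00.
Idris free: 09:15-17:30, 18:30-20:45.
Imani free: 09:00-09:30, 10:30-14:00, 18:30-22:00 (invert busy blocks within the working day).
Jonas free: 08:30-09:00, 09:30-22:00.
Wei free: 10:15-15:45, 18:30-22:00.
Rosa free: 10:00-16:15, 17:00-22:00 (invert busy blocks within the working day).
Yuki ∩ Sam: 10:30-14:45, 16:00-16:15, 17:45-21:00.
Yuki ∩ Sam ∩ Idris: 10:30-14:45, 16:00-16:15, 18:30-20:45.
Yuki ∩ Sam ∩ Idris ∩ Imani: 10:30-14:00, 18:30-20:45.
Yuki ∩ Sam ∩ Idris ∩ Imani ∩ Jonas: 10:30-14:00, 18:30-20:45.
Yuki ∩ Sam ∩ Idris ∩ Imani ∩ Jonas ∩ Wei: 10:30-14:00, 18:30-20:45.
Yuki ∩ Sam ∩ Idris ∩ Imani ∩ Jonas ∩ Wei ∩ Rosa: 10:30-14:00, 18:30-20:45.
So the common availability across everyone is 10:30-14:00, 18:30-20:45.

10:30-14:00, 18:30-20:45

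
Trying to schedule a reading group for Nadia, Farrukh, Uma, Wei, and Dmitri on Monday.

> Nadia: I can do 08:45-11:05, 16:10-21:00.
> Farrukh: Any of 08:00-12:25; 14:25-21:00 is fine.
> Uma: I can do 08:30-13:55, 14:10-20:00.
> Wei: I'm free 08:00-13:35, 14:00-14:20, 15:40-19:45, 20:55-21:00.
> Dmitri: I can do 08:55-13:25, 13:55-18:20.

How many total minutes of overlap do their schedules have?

Nadia ∩ Farrukh: 08:45-11:05, 16:10-21:00.
Nadia ∩ Farrukh ∩ Uma: 08:45-11:05, 16:10-20:00.
Nadia ∩ Farrukh ∩ Uma ∩ Wei: 08:45-11:05, 16:10-19:45.
Nadia ∩ Farrukh ∩ Uma ∩ Wei ∩ Dmitri: 08:55-11:05, 16:10-18:20.
Summing the common windows: 130 + 130 = 260 minutes.

260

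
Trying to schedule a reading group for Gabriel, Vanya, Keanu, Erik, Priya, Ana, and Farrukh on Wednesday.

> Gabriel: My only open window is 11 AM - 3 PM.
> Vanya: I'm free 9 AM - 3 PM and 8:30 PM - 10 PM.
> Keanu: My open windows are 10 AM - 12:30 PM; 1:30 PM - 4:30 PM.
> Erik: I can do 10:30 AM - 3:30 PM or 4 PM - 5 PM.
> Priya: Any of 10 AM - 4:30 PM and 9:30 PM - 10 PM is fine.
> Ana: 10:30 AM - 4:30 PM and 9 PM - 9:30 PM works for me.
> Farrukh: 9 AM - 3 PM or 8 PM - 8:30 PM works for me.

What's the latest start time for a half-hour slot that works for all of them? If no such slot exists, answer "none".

Gabriel ∩ Vanya: 11:00-15:00.
Gabriel ∩ Vanya ∩ Keanu: 11:00-12:30, 13:30-15:00.
Gabriel ∩ Vanya ∩ Keanu ∩ Erik: 11:00-12:30, 13:30-15:00.
Gabriel ∩ Vanya ∩ Keanu ∩ Erik ∩ Priya: 11:00-12:30, 13:30-15:00.
Gabriel ∩ Vanya ∩ Keanu ∩ Erik ∩ Priya ∩ Ana: 11:00-12:30, 13:30-15:00.
Gabriel ∩ Vanya ∩ Keanu ∩ Erik ∩ Priya ∩ Ana ∩ Farrukh: 11:00-12:30, 13:30-15:00.
So the common availability across everyone is 11:00-12:30, 13:30-15:00.
The last common window of at least 30 minutes is 13:30-15:00; a 30-minute meeting can start as late as 14:30 and still end by 15:00.

14:30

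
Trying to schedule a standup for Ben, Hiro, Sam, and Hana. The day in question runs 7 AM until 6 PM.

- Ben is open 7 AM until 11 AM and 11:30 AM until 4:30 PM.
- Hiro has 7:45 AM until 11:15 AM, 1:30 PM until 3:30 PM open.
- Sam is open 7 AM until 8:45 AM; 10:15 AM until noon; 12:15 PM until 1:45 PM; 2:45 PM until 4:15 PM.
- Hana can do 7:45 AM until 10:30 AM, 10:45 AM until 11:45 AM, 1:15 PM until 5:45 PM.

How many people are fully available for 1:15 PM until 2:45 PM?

Ben and Hana can make the full 13:15-14:45 slot — that's 2.

2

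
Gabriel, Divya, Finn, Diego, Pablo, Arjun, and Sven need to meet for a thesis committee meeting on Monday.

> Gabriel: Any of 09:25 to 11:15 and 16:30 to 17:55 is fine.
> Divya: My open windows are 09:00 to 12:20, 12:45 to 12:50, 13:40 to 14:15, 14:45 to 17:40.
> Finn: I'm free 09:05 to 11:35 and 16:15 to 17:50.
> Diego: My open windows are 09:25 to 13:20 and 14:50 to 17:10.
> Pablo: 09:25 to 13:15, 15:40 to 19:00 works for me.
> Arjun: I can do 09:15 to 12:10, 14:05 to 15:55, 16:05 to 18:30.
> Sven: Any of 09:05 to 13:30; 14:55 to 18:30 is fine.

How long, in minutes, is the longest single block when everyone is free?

110

Gabriel ∩ Divya: 09:25-11:15, 16:30-17:40.
Gabriel ∩ Divya ∩ Finn: 09:25-11:15, 16:30-17:40.
Gabriel ∩ Divya ∩ Finn ∩ Diego: 09:25-11:15, 16:30-17:10.
Gabriel ∩ Divya ∩ Finn ∩ Diego ∩ Pablo: 09:25-11:15, 16:30-17:10.
Gabriel ∩ Divya ∩ Finn ∩ Diego ∩ Pablo ∩ Arjun: 09:25-11:15, 16:30-17:10.
Gabriel ∩ Divya ∩ Finn ∩ Diego ∩ Pablo ∩ Arjun ∩ Sven: 09:25-11:15, 16:30-17:10.
The longest is 09:25-11:15 at 110 minutes.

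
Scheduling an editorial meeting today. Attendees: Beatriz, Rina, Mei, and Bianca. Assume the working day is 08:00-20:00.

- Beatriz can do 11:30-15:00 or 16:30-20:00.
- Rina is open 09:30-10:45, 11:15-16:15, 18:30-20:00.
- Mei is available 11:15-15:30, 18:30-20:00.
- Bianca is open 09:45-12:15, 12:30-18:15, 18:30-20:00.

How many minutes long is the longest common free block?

150

Beatriz ∩ Rina: 11:30-15:00, 18:30-20:00.
Beatriz ∩ Rina ∩ Mei: 11:30-15:00, 18:30-20:00.
Beatriz ∩ Rina ∩ Mei ∩ Bianca: 11:30-12:15, 12:30-15:00, 18:30-20:00.
The longest is 12:30-15:00 at 150 minutes.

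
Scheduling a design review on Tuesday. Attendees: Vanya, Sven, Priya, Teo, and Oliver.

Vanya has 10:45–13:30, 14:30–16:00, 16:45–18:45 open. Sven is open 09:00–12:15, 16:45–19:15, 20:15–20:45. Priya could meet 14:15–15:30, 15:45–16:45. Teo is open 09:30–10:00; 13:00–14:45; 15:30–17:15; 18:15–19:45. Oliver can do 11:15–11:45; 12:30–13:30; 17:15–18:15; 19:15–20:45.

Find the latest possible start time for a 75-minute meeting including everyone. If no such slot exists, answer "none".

none

Vanya ∩ Sven: 10:45-12:15, 16:45-18:45.
Vanya ∩ Sven ∩ Priya: ∅.
Vanya ∩ Sven ∩ Priya ∩ Teo: ∅.
Vanya ∩ Sven ∩ Priya ∩ Teo ∩ Oliver: ∅.
There is no time when everyone is free.
No common window is at least 75 minutes long.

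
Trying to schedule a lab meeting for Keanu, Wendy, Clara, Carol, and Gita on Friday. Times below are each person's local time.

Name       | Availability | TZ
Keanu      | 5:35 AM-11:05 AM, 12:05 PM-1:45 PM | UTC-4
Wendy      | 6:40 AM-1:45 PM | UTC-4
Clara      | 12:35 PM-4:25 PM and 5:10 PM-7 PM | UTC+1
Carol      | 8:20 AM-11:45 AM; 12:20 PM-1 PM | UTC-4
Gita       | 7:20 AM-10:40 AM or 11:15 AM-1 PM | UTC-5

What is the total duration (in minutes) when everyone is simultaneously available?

205

Keanu in UTC: 09:35-15:05, 16:05-17:45 (add 4h to convert from UTC-4).
Wendy in UTC: 10:40-17:45 (add 4h to convert from UTC-4).
Clara in UTC: 11:35-15:25, 16:10-18:00 (subtract 1h to convert from UTC+1).
Carol in UTC: 12:20-15:45, 16:20-17:00 (add 4h to convert from UTC-4).
Gita in UTC: 12:20-15:40, 16:15-18:00 (add 5h to convert from UTC-5).
Keanu ∩ Wendy: 10:40-15:05, 16:05-17:45.
Keanu ∩ Wendy ∩ Clara: 11:35-15:05, 16:10-17:45.
Keanu ∩ Wendy ∩ Clara ∩ Carol: 12:20-15:05, 16:20-17:00.
Keanu ∩ Wendy ∩ Clara ∩ Carol ∩ Gita: 12:20-15:05, 16:20-17:00.
So the common availability across everyone is 12:20-15:05, 16:20-17:00.
Summing the common windows: 165 + 40 = 205 minutes.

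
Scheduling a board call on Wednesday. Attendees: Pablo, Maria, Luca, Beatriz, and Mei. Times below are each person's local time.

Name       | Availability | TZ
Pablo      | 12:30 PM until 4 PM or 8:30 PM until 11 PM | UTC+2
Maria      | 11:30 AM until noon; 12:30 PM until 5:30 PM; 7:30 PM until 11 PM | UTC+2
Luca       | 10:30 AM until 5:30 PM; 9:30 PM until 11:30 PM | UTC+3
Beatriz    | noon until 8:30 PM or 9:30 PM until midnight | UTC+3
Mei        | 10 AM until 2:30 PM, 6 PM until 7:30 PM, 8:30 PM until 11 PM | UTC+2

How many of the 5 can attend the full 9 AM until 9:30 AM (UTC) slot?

3

Pablo in UTC: 10:30-14:00, 18:30-21:00 (subtract 2h to convert from UTC+2).
Maria in UTC: 09:30-10:00, 10:30-15:30, 17:30-21:00 (subtract 2h to convert from UTC+2).
Luca in UTC: 07:30-14:30, 18:30-20:30 (subtract 3h to convert from UTC+3).
Beatriz in UTC: 09:00-17:30, 18:30-21:00 (subtract 3h to convert from UTC+3).
Mei in UTC: 08:00-12:30, 16:00-17:30, 18:30-21:00 (subtract 2h to convert from UTC+2).
Luca, Beatriz, and Mei can make the full 09:00-09:30 slot — that's 3.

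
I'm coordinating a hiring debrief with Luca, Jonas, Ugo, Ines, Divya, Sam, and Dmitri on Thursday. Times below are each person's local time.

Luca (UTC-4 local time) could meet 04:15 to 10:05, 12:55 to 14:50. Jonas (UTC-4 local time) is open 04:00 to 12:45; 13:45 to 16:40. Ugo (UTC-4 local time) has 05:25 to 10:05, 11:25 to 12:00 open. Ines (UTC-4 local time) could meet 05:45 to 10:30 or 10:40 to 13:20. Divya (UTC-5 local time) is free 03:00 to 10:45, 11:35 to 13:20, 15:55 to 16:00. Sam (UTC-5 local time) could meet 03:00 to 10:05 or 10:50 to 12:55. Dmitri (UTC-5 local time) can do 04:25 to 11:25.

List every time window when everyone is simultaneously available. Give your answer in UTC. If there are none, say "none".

09:45-14:05

Luca in UTC: 08:15-14:05, 16:55-18:50 (add 4h to convert from UTC-4).
Jonas in UTC: 08:00-16:45, 17:45-20:40 (add 4h to convert from UTC-4).
Ugo in UTC: 09:25-14:05, 15:25-16:00 (add 4h to convert from UTC-4).
Ines in UTC: 09:45-14:30, 14:40-17:20 (add 4h to convert from UTC-4).
Divya in UTC: 08:00-15:45, 16:35-18:20, 20:55-21:00 (add 5h to convert from UTC-5).
Sam in UTC: 08:00-15:05, 15:50-17:55 (add 5h to convert from UTC-5).
Dmitri in UTC: 09:25-16:25 (add 5h to convert from UTC-5).
Luca ∩ Jonas: 08:15-14:05, 17:45-18:50.
Luca ∩ Jonas ∩ Ugo: 09:25-14:05.
Luca ∩ Jonas ∩ Ugo ∩ Ines: 09:45-14:05.
Luca ∩ Jonas ∩ Ugo ∩ Ines ∩ Divya: 09:45-14:05.
Luca ∩ Jonas ∩ Ugo ∩ Ines ∩ Divya ∩ Sam: 09:45-14:05.
Luca ∩ Jonas ∩ Ugo ∩ Ines ∩ Divya ∩ Sam ∩ Dmitri: 09:45-14:05.
So the common availability across everyone is 09:45-14:05.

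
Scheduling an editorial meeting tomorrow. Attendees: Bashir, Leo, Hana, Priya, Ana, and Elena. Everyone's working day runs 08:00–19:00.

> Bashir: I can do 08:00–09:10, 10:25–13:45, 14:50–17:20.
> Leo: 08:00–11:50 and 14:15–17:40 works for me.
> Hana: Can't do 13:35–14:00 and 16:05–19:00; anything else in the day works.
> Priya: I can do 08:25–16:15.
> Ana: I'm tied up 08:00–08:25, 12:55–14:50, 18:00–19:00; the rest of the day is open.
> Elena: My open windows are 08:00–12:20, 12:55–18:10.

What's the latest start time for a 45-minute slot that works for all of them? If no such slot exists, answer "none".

Bashir free: 08:00-09:10, 10:25-13:45, 14:50-17:20.
Leo free: 08:00-11:50, 14:15-17:40.
Hana free: 08:00-13:35, 14:00-16:05 (invert busy blocks within the working day).
Priya free: 08:25-16:15.
Ana free: 08:25-12:55, 14:50-18:00 (invert busy blocks within the working day).
Elena free: 08:00-12:20, 12:55-18:10.
Bashir ∩ Leo: 08:00-09:10, 10:25-11:50, 14:50-17:20.
Bashir ∩ Leo ∩ Hana: 08:00-09:10, 10:25-11:50, 14:50-16:05.
Bashir ∩ Leo ∩ Hana ∩ Priya: 08:25-09:10, 10:25-11:50, 14:50-16:05.
Bashir ∩ Leo ∩ Hana ∩ Priya ∩ Ana: 08:25-09:10, 10:25-11:50, 14:50-16:05.
Bashir ∩ Leo ∩ Hana ∩ Priya ∩ Ana ∩ Elena: 08:25-09:10, 10:25-11:50, 14:50-16:05.
Those are the intersection windows.
The last common window of at least 45 minutes is 14:50-16:05; a 45-minute meeting can start as late as 15:20 and still end by 16:05.

15:20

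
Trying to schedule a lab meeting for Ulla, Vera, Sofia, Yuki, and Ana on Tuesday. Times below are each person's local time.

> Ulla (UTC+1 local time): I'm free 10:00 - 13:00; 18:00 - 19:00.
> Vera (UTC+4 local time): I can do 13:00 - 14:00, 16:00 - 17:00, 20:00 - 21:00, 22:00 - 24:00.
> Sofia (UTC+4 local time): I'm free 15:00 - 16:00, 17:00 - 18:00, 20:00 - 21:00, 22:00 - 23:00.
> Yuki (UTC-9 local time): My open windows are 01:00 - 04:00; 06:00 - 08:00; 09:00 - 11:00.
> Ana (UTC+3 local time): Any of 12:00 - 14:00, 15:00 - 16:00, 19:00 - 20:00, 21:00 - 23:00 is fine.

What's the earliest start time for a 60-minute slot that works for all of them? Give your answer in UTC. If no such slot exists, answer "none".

Ulla in UTC: 09:00-12:00, 17:00-18:00 (subtract 1h to convert from UTC+1).
Vera in UTC: 09:00-10:00, 12:00-13:00, 16:00-17:00, 18:00-20:00 (subtract 4h to convert from UTC+4).
Sofia in UTC: 11:00-12:00, 13:00-14:00, 16:00-17:00, 18:00-19:00 (subtract 4h to convert from UTC+4).
Yuki in UTC: 10:00-13:00, 15:00-17:00, 18:00-20:00 (add 9h to convert from UTC-9).
Ana in UTC: 09:00-11:00, 12:00-13:00, 16:00-17:00, 18:00-20:00 (subtract 3h to convert from UTC+3).
Ulla ∩ Vera: 09:00-10:00.
Ulla ∩ Vera ∩ Sofia: ∅.
Ulla ∩ Vera ∩ Sofia ∩ Yuki: ∅.
Ulla ∩ Vera ∩ Sofia ∩ Yuki ∩ Ana: ∅.
There is no time when everyone is free.
No common window is at least 60 minutes long.

none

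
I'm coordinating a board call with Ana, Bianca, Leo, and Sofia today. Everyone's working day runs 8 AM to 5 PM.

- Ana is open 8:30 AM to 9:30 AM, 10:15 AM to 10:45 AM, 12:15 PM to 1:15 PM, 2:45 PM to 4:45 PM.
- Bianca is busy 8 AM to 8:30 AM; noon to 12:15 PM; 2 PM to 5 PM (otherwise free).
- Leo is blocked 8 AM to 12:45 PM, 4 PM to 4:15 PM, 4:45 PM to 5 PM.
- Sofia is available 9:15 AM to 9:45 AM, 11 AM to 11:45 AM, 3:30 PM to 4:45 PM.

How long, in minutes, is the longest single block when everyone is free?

0

Ana free: 08:30-09:30, 10:15-10:45, 12:15-13:15, 14:45-16:45.
Bianca free: 08:30-12:00, 12:15-14:00 (invert busy blocks within the working day).
Leo free: 12:45-16:00, 16:15-16:45 (invert busy blocks within the working day).
Sofia free: 09:15-09:45, 11:00-11:45, 15:30-16:45.
Ana ∩ Bianca: 08:30-09:30, 10:15-10:45, 12:15-13:15.
Ana ∩ Bianca ∩ Leo: 12:45-13:15.
Ana ∩ Bianca ∩ Leo ∩ Sofia: ∅.
There is no time when everyone is free.
No common window exists, so the longest block is 0 minutes.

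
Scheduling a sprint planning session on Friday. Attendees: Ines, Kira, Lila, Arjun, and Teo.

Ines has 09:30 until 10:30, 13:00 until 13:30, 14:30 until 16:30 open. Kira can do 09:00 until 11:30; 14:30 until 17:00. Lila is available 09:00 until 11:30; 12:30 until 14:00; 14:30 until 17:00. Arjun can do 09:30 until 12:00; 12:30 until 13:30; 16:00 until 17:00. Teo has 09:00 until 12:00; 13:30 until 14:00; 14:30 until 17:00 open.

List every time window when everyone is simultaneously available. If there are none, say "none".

09:30-10:30, 16:00-16:30

Ines ∩ Kira: 09:30-10:30, 14:30-16:30.
Ines ∩ Kira ∩ Lila: 09:30-10:30, 14:30-16:30.
Ines ∩ Kira ∩ Lila ∩ Arjun: 09:30-10:30, 16:00-16:30.
Ines ∩ Kira ∩ Lila ∩ Arjun ∩ Teo: 09:30-10:30, 16:00-16:30.
So the common availability across everyone is 09:30-10:30, 16:00-16:30.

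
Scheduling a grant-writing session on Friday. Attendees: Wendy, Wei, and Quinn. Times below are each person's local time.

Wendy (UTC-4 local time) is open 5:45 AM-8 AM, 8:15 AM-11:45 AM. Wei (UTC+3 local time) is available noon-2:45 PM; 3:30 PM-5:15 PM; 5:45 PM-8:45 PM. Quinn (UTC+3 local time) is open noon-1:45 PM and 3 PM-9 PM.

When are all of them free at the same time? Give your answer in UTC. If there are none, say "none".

09:45-10:45, 12:30-14:15, 14:45-15:45

Wendy in UTC: 09:45-12:00, 12:15-15:45 (add 4h to convert from UTC-4).
Wei in UTC: 09:00-11:45, 12:30-14:15, 14:45-17:45 (subtract 3h to convert from UTC+3).
Quinn in UTC: 09:00-10:45, 12:00-18:00 (subtract 3h to convert from UTC+3).
Wendy ∩ Wei: 09:45-11:45, 12:30-14:15, 14:45-15:45.
Wendy ∩ Wei ∩ Quinn: 09:45-10:45, 12:30-14:15, 14:45-15:45.
So the common availability across everyone is 09:45-10:45, 12:30-14:15, 14:45-15:45.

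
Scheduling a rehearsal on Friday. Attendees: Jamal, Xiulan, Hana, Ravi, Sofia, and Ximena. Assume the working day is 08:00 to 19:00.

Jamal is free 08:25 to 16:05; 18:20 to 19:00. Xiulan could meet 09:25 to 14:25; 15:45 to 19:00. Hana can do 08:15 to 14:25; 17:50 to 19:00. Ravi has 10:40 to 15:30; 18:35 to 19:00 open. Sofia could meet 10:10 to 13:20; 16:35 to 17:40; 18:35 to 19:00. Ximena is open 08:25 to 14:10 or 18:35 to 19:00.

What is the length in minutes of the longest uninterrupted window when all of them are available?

160

Jamal ∩ Xiulan: 09:25-14:25, 15:45-16:05, 18:20-19:00.
Jamal ∩ Xiulan ∩ Hana: 09:25-14:25, 18:20-19:00.
Jamal ∩ Xiulan ∩ Hana ∩ Ravi: 10:40-14:25, 18:35-19:00.
Jamal ∩ Xiulan ∩ Hana ∩ Ravi ∩ Sofia: 10:40-13:20, 18:35-19:00.
Jamal ∩ Xiulan ∩ Hana ∩ Ravi ∩ Sofia ∩ Ximena: 10:40-13:20, 18:35-19:00.
The longest is 10:40-13:20 at 160 minutes.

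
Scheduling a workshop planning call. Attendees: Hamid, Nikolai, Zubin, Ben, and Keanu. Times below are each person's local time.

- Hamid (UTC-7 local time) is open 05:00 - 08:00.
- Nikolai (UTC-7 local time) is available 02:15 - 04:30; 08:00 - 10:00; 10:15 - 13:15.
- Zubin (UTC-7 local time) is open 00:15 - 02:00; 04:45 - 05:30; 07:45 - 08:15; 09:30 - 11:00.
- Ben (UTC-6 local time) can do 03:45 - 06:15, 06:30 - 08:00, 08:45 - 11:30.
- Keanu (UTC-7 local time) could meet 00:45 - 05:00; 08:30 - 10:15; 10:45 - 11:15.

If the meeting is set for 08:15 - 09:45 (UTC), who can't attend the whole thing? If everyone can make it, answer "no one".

Hamid in UTC: 12:00-15:00 (add 7h to convert from UTC-7).
Nikolai in UTC: 09:15-11:30, 15:00-17:00, 17:15-20:15 (add 7h to convert from UTC-7).
Zubin in UTC: 07:15-09:00, 11:45-12:30, 14:45-15:15, 16:30-18:00 (add 7h to convert from UTC-7).
Ben in UTC: 09:45-12:15, 12:30-14:00, 14:45-17:30 (add 6h to convert from UTC-6).
Keanu in UTC: 07:45-12:00, 15:30-17:15, 17:45-18:15 (add 7h to convert from UTC-7).
Hamid: not fully free for 08:15-09:45. Nikolai: not fully free for 08:15-09:45. Zubin: not fully free for 08:15-09:45. Ben: not fully free for 08:15-09:45. Keanu: free for 08:15-09:45.

Ben, Hamid, Nikolai, Zubin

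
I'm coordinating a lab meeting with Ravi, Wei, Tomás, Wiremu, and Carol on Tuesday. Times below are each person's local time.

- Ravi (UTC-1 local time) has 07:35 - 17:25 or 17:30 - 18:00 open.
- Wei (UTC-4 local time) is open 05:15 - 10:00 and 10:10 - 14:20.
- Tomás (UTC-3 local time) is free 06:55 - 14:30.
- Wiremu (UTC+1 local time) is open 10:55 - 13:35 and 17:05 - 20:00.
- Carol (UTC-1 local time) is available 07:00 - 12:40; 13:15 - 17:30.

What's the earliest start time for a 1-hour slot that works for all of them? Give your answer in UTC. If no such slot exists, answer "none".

09:55

Ravi in UTC: 08:35-18:25, 18:30-19:00 (add 1h to convert from UTC-1).
Wei in UTC: 09:15-14:00, 14:10-18:20 (add 4h to convert from UTC-4).
Tomás in UTC: 09:55-17:30 (add 3h to convert from UTC-3).
Wiremu in UTC: 09:55-12:35, 16:05-19:00 (subtract 1h to convert from UTC+1).
Carol in UTC: 08:00-13:40, 14:15-18:30 (add 1h to convert from UTC-1).
Ravi ∩ Wei: 09:15-14:00, 14:10-18:20.
Ravi ∩ Wei ∩ Tomás: 09:55-14:00, 14:10-17:30.
Ravi ∩ Wei ∩ Tomás ∩ Wiremu: 09:55-12:35, 16:05-17:30.
Ravi ∩ Wei ∩ Tomás ∩ Wiremu ∩ Carol: 09:55-12:35, 16:05-17:30.
Those are the intersection windows.
The first common window of at least 60 minutes is 09:55-12:35, so the earliest start is 09:55.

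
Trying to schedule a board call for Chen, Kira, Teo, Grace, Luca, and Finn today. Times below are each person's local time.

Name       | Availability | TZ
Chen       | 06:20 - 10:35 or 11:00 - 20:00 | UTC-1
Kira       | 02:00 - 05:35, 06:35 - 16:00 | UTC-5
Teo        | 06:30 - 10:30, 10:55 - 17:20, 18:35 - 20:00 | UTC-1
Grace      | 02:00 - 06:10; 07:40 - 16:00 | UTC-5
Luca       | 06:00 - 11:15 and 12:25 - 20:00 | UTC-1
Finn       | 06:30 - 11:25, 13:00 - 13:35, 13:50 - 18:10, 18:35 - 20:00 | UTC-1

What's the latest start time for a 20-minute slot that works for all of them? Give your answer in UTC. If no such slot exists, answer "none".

20:40

Chen in UTC: 07:20-11:35, 12:00-21:00 (add 1h to convert from UTC-1).
Kira in UTC: 07:00-10:35, 11:35-21:00 (add 5h to convert from UTC-5).
Teo in UTC: 07:30-11:30, 11:55-18:20, 19:35-21:00 (add 1h to convert from UTC-1).
Grace in UTC: 07:00-11:10, 12:40-21:00 (add 5h to convert from UTC-5).
Luca in UTC: 07:00-12:15, 13:25-21:00 (add 1h to convert from UTC-1).
Finn in UTC: 07:30-12:25, 14:00-14:35, 14:50-19:10, 19:35-21:00 (add 1h to convert from UTC-1).
Chen ∩ Kira: 07:20-10:35, 12:00-21:00.
Chen ∩ Kira ∩ Teo: 07:30-10:35, 12:00-18:20, 19:35-21:00.
Chen ∩ Kira ∩ Teo ∩ Grace: 07:30-10:35, 12:40-18:20, 19:35-21:00.
Chen ∩ Kira ∩ Teo ∩ Grace ∩ Luca: 07:30-10:35, 13:25-18:20, 19:35-21:00.
Chen ∩ Kira ∩ Teo ∩ Grace ∩ Luca ∩ Finn: 07:30-10:35, 14:00-14:35, 14:50-18:20, 19:35-21:00.
The last common window of at least 20 minutes is 19:35-21:00; a 20-minute meeting can start as late as 20:40 and still end by 21:00.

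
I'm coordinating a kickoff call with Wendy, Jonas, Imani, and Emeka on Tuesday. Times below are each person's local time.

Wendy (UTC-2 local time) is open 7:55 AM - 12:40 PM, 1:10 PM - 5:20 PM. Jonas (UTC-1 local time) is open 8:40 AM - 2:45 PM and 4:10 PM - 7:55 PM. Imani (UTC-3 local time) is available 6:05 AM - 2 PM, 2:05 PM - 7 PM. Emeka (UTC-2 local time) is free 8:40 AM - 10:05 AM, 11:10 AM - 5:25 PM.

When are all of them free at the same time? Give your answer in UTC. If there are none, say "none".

10:40-12:05, 13:10-14:40, 15:10-15:45, 17:10-19:20

Wendy in UTC: 09:55-14:40, 15:10-19:20 (add 2h to convert from UTC-2).
Jonas in UTC: 09:40-15:45, 17:10-20:55 (add 1h to convert from UTC-1).
Imani in UTC: 09:05-17:00, 17:05-22:00 (add 3h to convert from UTC-3).
Emeka in UTC: 10:40-12:05, 13:10-19:25 (add 2h to convert from UTC-2).
Wendy ∩ Jonas: 09:55-14:40, 15:10-15:45, 17:10-19:20.
Wendy ∩ Jonas ∩ Imani: 09:55-14:40, 15:10-15:45, 17:10-19:20.
Wendy ∩ Jonas ∩ Imani ∩ Emeka: 10:40-12:05, 13:10-14:40, 15:10-15:45, 17:10-19:20.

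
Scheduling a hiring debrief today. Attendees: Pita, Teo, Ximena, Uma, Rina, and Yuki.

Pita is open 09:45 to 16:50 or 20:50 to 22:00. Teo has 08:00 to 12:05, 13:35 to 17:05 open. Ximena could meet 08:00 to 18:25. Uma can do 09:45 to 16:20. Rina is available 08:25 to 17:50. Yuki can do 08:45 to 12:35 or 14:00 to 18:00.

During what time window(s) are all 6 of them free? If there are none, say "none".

09:45-12:05, 14:00-16:20

Pita ∩ Teo: 09:45-12:05, 13:35-16:50.
Pita ∩ Teo ∩ Ximena: 09:45-12:05, 13:35-16:50.
Pita ∩ Teo ∩ Ximena ∩ Uma: 09:45-12:05, 13:35-16:20.
Pita ∩ Teo ∩ Ximena ∩ Uma ∩ Rina: 09:45-12:05, 13:35-16:20.
Pita ∩ Teo ∩ Ximena ∩ Uma ∩ Rina ∩ Yuki: 09:45-12:05, 14:00-16:20.
Those are the intersection windows.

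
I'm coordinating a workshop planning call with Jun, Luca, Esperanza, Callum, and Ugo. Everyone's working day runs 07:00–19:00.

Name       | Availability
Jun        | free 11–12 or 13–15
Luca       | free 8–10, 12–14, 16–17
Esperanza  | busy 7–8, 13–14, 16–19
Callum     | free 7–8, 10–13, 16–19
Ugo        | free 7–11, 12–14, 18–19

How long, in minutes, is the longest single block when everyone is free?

Jun free: 11:00-12:00, 13:00-15:00.
Luca free: 08:00-10:00, 12:00-14:00, 16:00-17:00.
Esperanza free: 08:00-13:00, 14:00-16:00 (invert busy blocks within the working day).
Callum free: 07:00-08:00, 10:00-13:00, 16:00-19:00.
Ugo free: 07:00-11:00, 12:00-14:00, 18:00-19:00.
Jun ∩ Luca: 13:00-14:00.
Jun ∩ Luca ∩ Esperanza: ∅.
Jun ∩ Luca ∩ Esperanza ∩ Callum: ∅.
Jun ∩ Luca ∩ Esperanza ∩ Callum ∩ Ugo: ∅.
There is no time when everyone is free.
No common window exists, so the longest block is 0 minutes.

0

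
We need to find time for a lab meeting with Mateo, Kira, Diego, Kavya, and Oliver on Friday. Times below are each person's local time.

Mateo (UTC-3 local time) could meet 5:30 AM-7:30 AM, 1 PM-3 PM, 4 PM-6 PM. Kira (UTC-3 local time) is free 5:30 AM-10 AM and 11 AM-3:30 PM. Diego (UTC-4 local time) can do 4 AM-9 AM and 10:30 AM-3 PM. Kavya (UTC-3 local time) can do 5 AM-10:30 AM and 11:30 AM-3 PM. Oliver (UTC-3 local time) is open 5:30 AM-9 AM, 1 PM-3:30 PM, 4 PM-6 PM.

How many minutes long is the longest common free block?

Mateo in UTC: 08:30-10:30, 16:00-18:00, 19:00-21:00 (add 3h to convert from UTC-3).
Kira in UTC: 08:30-13:00, 14:00-18:30 (add 3h to convert from UTC-3).
Diego in UTC: 08:00-13:00, 14:30-19:00 (add 4h to convert from UTC-4).
Kavya in UTC: 08:00-13:30, 14:30-18:00 (add 3h to convert from UTC-3).
Oliver in UTC: 08:30-12:00, 16:00-18:30, 19:00-21:00 (add 3h to convert from UTC-3).
Mateo ∩ Kira: 08:30-10:30, 16:00-18:00.
Mateo ∩ Kira ∩ Diego: 08:30-10:30, 16:00-18:00.
Mateo ∩ Kira ∩ Diego ∩ Kavya: 08:30-10:30, 16:00-18:00.
Mateo ∩ Kira ∩ Diego ∩ Kavya ∩ Oliver: 08:30-10:30, 16:00-18:00.
The longest is 08:30-10:30 at 120 minutes.

120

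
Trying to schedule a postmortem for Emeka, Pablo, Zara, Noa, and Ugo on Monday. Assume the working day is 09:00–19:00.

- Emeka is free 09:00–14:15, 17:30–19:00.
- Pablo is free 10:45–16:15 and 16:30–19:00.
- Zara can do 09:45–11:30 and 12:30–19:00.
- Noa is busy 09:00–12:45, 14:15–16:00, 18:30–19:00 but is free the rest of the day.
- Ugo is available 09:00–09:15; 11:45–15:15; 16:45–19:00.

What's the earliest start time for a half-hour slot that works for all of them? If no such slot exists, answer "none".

12:45

Emeka free: 09:00-14:15, 17:30-19:00.
Pablo free: 10:45-16:15, 16:30-19:00.
Zara free: 09:45-11:30, 12:30-19:00.
Noa free: 12:45-14:15, 16:00-18:30 (invert busy blocks within the working day).
Ugo free: 09:00-09:15, 11:45-15:15, 16:45-19:00.
Emeka ∩ Pablo: 10:45-14:15, 17:30-19:00.
Emeka ∩ Pablo ∩ Zara: 10:45-11:30, 12:30-14:15, 17:30-19:00.
Emeka ∩ Pablo ∩ Zara ∩ Noa: 12:45-14:15, 17:30-18:30.
Emeka ∩ Pablo ∩ Zara ∩ Noa ∩ Ugo: 12:45-14:15, 17:30-18:30.
The first common window of at least 30 minutes is 12:45-14:15, so the earliest start is 12:45.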